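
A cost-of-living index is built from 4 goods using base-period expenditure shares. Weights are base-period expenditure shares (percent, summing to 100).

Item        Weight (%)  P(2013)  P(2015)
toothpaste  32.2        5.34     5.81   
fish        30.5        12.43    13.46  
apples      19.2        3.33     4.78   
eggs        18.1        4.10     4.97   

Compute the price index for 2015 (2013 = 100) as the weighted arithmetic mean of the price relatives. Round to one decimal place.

toothpaste: 32.2 × (5.81/5.34) = 32.2 × 1.088015 = 35.0341
fish: 30.5 × (13.46/12.43) = 30.5 × 1.082864 = 33.0274
apples: 19.2 × (4.78/3.33) = 19.2 × 1.435435 = 27.5604
eggs: 18.1 × (4.97/4.10) = 18.1 × 1.212195 = 21.9407
Index = Σ wᵢ·(p₁ᵢ/p₀ᵢ) = 35.0341 + 33.0274 + 27.5604 + 21.9407 = 117.5625

117.6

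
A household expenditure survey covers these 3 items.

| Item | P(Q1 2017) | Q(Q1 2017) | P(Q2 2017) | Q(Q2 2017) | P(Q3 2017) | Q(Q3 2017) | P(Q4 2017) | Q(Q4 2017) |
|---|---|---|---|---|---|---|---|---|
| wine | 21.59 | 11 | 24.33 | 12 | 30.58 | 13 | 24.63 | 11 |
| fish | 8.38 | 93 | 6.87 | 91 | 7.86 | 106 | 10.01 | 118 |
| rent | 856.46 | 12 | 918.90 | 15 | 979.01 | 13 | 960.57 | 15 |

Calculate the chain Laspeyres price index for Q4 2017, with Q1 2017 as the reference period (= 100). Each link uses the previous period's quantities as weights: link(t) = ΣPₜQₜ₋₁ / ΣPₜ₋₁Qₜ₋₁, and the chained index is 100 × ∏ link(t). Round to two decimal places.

112.60

Link Q1 2017→Q2 2017:
ΣP(Q2 2017)Q(Q1 2017) = 24.33×11 + 6.87×93 + 918.90×12 = 267.63 + 638.91 + 11026.8 = 11933.34
ΣP(Q1 2017)Q(Q1 2017) = 21.59×11 + 8.38×93 + 856.46×12 = 237.49 + 779.34 + 10277.52 = 11294.35
link = 11933.34/11294.35 = 1.056576
Link Q2 2017→Q3 2017:
ΣP(Q3 2017)Q(Q2 2017) = 30.58×12 + 7.86×91 + 979.01×15 = 366.96 + 715.26 + 14685.15 = 15767.37
ΣP(Q2 2017)Q(Q2 2017) = 24.33×12 + 6.87×91 + 918.90×15 = 291.96 + 625.17 + 13783.5 = 14700.63
link = 15767.37/14700.63 = 1.072564
Link Q3 2017→Q4 2017:
ΣP(Q4 2017)Q(Q3 2017) = 24.63×13 + 10.01×106 + 960.57×13 = 320.19 + 1061.06 + 12487.41 = 13868.66
ΣP(Q3 2017)Q(Q3 2017) = 30.58×13 + 7.86×106 + 979.01×13 = 397.54 + 833.16 + 12727.13 = 13957.83
link = 13868.66/13957.83 = 0.993611
Chained index = 100 × 1.056576 × 1.072564 × 0.993611 = 112.6006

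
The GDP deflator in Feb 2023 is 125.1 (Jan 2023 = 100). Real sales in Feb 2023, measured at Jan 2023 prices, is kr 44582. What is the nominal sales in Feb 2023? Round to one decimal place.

55772.1

Nominal = Real × (Index/100) = 44582 × (125.1/100)
        = 44582 × 1.251 = 55772.0820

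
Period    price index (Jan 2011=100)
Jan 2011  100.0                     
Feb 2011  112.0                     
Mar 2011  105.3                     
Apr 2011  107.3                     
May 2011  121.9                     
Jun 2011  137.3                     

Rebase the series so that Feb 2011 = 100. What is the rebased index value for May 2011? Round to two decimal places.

108.84

Rebased(May 2011) = 121.9 / 112.0 × 100 = 108.8393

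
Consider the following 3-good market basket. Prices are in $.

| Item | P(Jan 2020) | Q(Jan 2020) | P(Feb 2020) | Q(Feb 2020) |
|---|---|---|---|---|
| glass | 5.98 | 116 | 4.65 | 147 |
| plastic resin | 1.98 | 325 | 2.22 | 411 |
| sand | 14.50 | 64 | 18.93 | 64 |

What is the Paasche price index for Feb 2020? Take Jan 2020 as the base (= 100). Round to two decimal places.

Paasche price index uses current-period quantities as weights.
ΣP(Feb 2020)·Q(Feb 2020) = 4.65×147 + 2.22×411 + 18.93×64 = 683.55 + 912.42 + 1211.52 = 2807.49
ΣP(Jan 2020)·Q(Feb 2020) = 5.98×147 + 1.98×411 + 14.50×64 = 879.06 + 813.78 + 928 = 2620.84
Index = 2807.49 / 2620.84 × 100 = 107.1218

107.12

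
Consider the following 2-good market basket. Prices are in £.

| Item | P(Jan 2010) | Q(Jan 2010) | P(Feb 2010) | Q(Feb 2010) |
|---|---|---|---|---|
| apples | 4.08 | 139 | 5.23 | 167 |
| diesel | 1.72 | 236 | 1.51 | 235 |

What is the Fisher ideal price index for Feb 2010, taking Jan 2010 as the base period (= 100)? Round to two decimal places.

Laspeyres component (base-period weights):
ΣP(Feb 2010)Q(Jan 2010) = 5.23×139 + 1.51×236 = 726.97 + 356.36 = 1083.33
ΣP(Jan 2010)Q(Jan 2010) = 4.08×139 + 1.72×236 = 567.12 + 405.92 = 973.04
L = 1083.33 / 973.04 × 100 = 111.3346
Paasche component (current-period weights):
ΣP(Feb 2010)Q(Feb 2010) = 5.23×167 + 1.51×235 = 873.41 + 354.85 = 1228.26
ΣP(Jan 2010)Q(Feb 2010) = 4.08×167 + 1.72×235 = 681.36 + 404.2 = 1085.56
P = 1228.26 / 1085.56 × 100 = 113.1453
Fisher = √(L × P) = √(111.3346 × 113.1453) = 112.2363

112.24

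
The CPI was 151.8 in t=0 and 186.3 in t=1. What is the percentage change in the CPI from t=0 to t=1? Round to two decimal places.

22.73%

Change = (186.3 − 151.8) / 151.8 × 100
       = 34.5 / 151.8 × 100 = 22.7273%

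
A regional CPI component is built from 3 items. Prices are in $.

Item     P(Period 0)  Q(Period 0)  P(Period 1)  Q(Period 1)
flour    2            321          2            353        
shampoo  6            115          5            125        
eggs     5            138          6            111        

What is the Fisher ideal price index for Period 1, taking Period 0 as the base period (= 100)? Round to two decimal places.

Laspeyres component (base-period weights):
ΣP(Period 1)Q(Period 0) = 2×321 + 5×115 + 6×138 = 642 + 575 + 828 = 2045
ΣP(Period 0)Q(Period 0) = 2×321 + 6×115 + 5×138 = 642 + 690 + 690 = 2022
L = 2045 / 2022 × 100 = 101.1375
Paasche component (current-period weights):
ΣP(Period 1)Q(Period 1) = 2×353 + 5×125 + 6×111 = 706 + 625 + 666 = 1997
ΣP(Period 0)Q(Period 1) = 2×353 + 6×125 + 5×111 = 706 + 750 + 555 = 2011
P = 1997 / 2011 × 100 = 99.3038
Fisher = √(L × P) = √(101.1375 × 99.3038) = 100.2165

100.22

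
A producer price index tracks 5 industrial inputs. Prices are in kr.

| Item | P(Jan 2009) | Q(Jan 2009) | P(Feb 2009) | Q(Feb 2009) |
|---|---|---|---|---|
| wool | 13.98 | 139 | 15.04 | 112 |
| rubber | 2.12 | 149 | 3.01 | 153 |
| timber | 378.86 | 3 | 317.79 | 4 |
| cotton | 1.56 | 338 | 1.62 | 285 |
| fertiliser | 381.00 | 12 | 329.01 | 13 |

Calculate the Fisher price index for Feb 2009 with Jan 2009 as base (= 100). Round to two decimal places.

Laspeyres component (base-period weights):
ΣP(Feb 2009)Q(Jan 2009) = 15.04×139 + 3.01×149 + 317.79×3 + 1.62×338 + 329.01×12 = 2090.56 + 448.49 + 953.37 + 547.56 + 3948.12 = 7988.1
ΣP(Jan 2009)Q(Jan 2009) = 13.98×139 + 2.12×149 + 378.86×3 + 1.56×338 + 381.00×12 = 1943.22 + 315.88 + 1136.58 + 527.28 + 4572 = 8494.96
L = 7988.1 / 8494.96 × 100 = 94.0334
Paasche component (current-period weights):
ΣP(Feb 2009)Q(Feb 2009) = 15.04×112 + 3.01×153 + 317.79×4 + 1.62×285 + 329.01×13 = 1684.48 + 460.53 + 1271.16 + 461.7 + 4277.13 = 8155
ΣP(Jan 2009)Q(Feb 2009) = 13.98×112 + 2.12×153 + 378.86×4 + 1.56×285 + 381.00×13 = 1565.76 + 324.36 + 1515.44 + 444.6 + 4953 = 8803.16
P = 8155 / 8803.16 × 100 = 92.6372
Fisher = √(L × P) = √(94.0334 × 92.6372) = 93.3327

93.33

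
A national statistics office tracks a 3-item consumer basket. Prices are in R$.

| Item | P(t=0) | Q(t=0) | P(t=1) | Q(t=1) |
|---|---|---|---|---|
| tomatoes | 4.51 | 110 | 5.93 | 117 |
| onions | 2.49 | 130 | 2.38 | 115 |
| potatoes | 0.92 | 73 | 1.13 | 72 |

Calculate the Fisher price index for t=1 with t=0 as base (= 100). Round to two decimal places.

118.44

Laspeyres component (base-period weights):
ΣP(t=1)Q(t=0) = 5.93×110 + 2.38×130 + 1.13×73 = 652.3 + 309.4 + 82.49 = 1044.19
ΣP(t=0)Q(t=0) = 4.51×110 + 2.49×130 + 0.92×73 = 496.1 + 323.7 + 67.16 = 886.96
L = 1044.19 / 886.96 × 100 = 117.7268
Paasche component (current-period weights):
ΣP(t=1)Q(t=1) = 5.93×117 + 2.38×115 + 1.13×72 = 693.81 + 273.7 + 81.36 = 1048.87
ΣP(t=0)Q(t=1) = 4.51×117 + 2.49×115 + 0.92×72 = 527.67 + 286.35 + 66.24 = 880.26
P = 1048.87 / 880.26 × 100 = 119.1546
Fisher = √(L × P) = √(117.7268 × 119.1546) = 118.4386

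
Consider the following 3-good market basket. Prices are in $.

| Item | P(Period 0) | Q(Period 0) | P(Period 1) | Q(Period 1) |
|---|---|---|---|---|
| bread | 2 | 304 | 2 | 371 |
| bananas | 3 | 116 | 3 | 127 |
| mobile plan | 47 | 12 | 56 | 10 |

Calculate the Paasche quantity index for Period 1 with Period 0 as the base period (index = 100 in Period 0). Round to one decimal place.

103.4

Paasche quantity index uses current-period prices as weights.
ΣP(Period 1)·Q(Period 1) = 2×371 + 3×127 + 56×10 = 742 + 381 + 560 = 1683
ΣP(Period 1)·Q(Period 0) = 2×304 + 3×116 + 56×12 = 608 + 348 + 672 = 1628
Index = 1683 / 1628 × 100 = 103.3784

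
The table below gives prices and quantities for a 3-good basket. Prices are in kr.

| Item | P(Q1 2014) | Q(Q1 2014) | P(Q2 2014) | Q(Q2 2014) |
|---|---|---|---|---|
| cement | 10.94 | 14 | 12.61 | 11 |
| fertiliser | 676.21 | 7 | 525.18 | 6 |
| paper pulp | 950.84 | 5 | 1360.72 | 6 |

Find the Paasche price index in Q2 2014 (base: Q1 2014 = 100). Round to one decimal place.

115.9

Paasche price index uses current-period quantities as weights.
ΣP(Q2 2014)·Q(Q2 2014) = 12.61×11 + 525.18×6 + 1360.72×6 = 138.71 + 3151.08 + 8164.32 = 11454.11
ΣP(Q1 2014)·Q(Q2 2014) = 10.94×11 + 676.21×6 + 950.84×6 = 120.34 + 4057.26 + 5705.04 = 9882.64
Index = 11454.11 / 9882.64 × 100 = 115.9013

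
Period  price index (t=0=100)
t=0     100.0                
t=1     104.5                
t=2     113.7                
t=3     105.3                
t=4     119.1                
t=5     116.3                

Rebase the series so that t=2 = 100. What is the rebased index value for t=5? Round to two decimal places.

Rebased(t=5) = 116.3 / 113.7 × 100 = 102.2867

102.29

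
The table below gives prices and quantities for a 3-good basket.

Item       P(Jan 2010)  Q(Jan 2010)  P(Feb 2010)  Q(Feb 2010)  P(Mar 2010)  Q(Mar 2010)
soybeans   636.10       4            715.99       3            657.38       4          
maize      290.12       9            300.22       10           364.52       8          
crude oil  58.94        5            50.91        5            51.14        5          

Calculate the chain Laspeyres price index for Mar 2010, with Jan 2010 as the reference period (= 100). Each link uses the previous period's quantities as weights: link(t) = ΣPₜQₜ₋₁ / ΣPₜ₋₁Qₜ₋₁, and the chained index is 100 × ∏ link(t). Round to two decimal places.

116.05

Link Jan 2010→Feb 2010:
ΣP(Feb 2010)Q(Jan 2010) = 715.99×4 + 300.22×9 + 50.91×5 = 2863.96 + 2701.98 + 254.55 = 5820.49
ΣP(Jan 2010)Q(Jan 2010) = 636.10×4 + 290.12×9 + 58.94×5 = 2544.4 + 2611.08 + 294.7 = 5450.18
link = 5820.49/5450.18 = 1.067945
Link Feb 2010→Mar 2010:
ΣP(Mar 2010)Q(Feb 2010) = 657.38×3 + 364.52×10 + 51.14×5 = 1972.14 + 3645.2 + 255.7 = 5873.04
ΣP(Feb 2010)Q(Feb 2010) = 715.99×3 + 300.22×10 + 50.91×5 = 2147.97 + 3002.2 + 254.55 = 5404.72
link = 5873.04/5404.72 = 1.086650
Chained index = 100 × 1.067945 × 1.086650 = 116.0482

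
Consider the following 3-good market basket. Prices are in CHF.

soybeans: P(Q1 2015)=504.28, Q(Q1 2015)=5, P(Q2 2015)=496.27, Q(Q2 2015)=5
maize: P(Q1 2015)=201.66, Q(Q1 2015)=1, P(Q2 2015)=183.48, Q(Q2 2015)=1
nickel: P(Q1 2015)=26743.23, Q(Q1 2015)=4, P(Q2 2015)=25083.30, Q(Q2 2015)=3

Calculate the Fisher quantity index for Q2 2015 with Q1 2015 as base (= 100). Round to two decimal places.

Laspeyres component (base-period weights):
ΣP(Q1 2015)Q(Q2 2015) = 504.28×5 + 201.66×1 + 26743.23×3 = 2521.4 + 201.66 + 80229.69 = 82952.75
ΣP(Q1 2015)Q(Q1 2015) = 504.28×5 + 201.66×1 + 26743.23×4 = 2521.4 + 201.66 + 106972.92 = 109695.98
L = 82952.75 / 109695.98 × 100 = 75.6206
Paasche component (current-period weights):
ΣP(Q2 2015)Q(Q2 2015) = 496.27×5 + 183.48×1 + 25083.30×3 = 2481.35 + 183.48 + 75249.9 = 77914.73
ΣP(Q2 2015)Q(Q1 2015) = 496.27×5 + 183.48×1 + 25083.30×4 = 2481.35 + 183.48 + 100333.2 = 102998.03
P = 77914.73 / 102998.03 × 100 = 75.6468
Fisher = √(L × P) = √(75.6206 × 75.6468) = 75.6337

75.63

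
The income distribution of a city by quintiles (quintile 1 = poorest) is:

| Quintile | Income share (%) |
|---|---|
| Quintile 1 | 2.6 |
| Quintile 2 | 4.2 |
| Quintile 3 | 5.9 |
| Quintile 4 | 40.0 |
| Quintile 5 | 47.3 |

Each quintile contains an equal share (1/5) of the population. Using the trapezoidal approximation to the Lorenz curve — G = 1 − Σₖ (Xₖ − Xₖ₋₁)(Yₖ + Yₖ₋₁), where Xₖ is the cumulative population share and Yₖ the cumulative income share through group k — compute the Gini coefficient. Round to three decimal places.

Cumulative income shares Yₖ: 0.0260, 0.0680, 0.1270, 0.5270, 1.0000
Σ (Xₖ−Xₖ₋₁)(Yₖ+Yₖ₋₁) = (1/5)(0.0260+0.0000) + (1/5)(0.0680+0.0260) + (1/5)(0.1270+0.0680) + (1/5)(0.5270+0.1270) + (1/5)(1.0000+0.5270)
  = 0.0052 + 0.0188 + 0.0390 + 0.1308 + 0.3054 = 0.4992
G = 1 − 0.4992 = 0.5008

0.501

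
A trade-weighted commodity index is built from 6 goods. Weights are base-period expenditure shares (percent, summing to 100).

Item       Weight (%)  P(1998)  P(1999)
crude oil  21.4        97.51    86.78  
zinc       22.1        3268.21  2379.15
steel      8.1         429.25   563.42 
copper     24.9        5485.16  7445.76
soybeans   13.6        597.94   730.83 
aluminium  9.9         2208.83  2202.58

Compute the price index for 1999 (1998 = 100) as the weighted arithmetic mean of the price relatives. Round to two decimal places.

106.06

crude oil: 21.4 × (86.78/97.51) = 21.4 × 0.889960 = 19.0451
zinc: 22.1 × (2379.15/3268.21) = 22.1 × 0.727967 = 16.0881
steel: 8.1 × (563.42/429.25) = 8.1 × 1.312568 = 10.6318
copper: 24.9 × (7445.76/5485.16) = 24.9 × 1.357437 = 33.8002
soybeans: 13.6 × (730.83/597.94) = 13.6 × 1.222246 = 16.6226
aluminium: 9.9 × (2202.58/2208.83) = 9.9 × 0.997170 = 9.8720
Index = Σ wᵢ·(p₁ᵢ/p₀ᵢ) = 19.0451 + 16.0881 + 10.6318 + 33.8002 + 16.6226 + 9.8720 = 106.0597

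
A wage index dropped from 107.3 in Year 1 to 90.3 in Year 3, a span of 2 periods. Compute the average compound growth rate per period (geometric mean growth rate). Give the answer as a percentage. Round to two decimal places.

-8.26%

Growth factor = (90.3/107.3)^(1/2) = (0.841566)^(1/2) = 0.917369
Growth rate = 0.917369 − 1 = -0.082631 = -8.2631%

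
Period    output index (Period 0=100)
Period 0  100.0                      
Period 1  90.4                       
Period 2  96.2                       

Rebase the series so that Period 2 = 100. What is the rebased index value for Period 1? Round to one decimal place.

94.0

Rebased(Period 1) = 90.4 / 96.2 × 100 = 93.9709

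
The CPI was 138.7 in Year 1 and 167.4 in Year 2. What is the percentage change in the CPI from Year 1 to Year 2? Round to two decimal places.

20.69%

Change = (167.4 − 138.7) / 138.7 × 100
       = 28.7 / 138.7 × 100 = 20.6921%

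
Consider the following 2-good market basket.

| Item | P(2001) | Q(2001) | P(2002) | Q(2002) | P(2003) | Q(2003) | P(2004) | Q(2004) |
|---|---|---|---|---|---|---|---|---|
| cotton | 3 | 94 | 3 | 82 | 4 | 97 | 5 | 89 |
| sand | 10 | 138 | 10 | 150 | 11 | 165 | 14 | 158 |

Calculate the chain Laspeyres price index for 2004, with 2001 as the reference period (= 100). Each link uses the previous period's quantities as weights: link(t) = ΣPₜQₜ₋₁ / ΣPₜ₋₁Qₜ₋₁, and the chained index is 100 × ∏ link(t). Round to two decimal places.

Link 2001→2002:
ΣP(2002)Q(2001) = 3×94 + 10×138 = 282 + 1380 = 1662
ΣP(2001)Q(2001) = 3×94 + 10×138 = 282 + 1380 = 1662
link = 1662/1662 = 1.000000
Link 2002→2003:
ΣP(2003)Q(2002) = 4×82 + 11×150 = 328 + 1650 = 1978
ΣP(2002)Q(2002) = 3×82 + 10×150 = 246 + 1500 = 1746
link = 1978/1746 = 1.132875
Link 2003→2004:
ΣP(2004)Q(2003) = 5×97 + 14×165 = 485 + 2310 = 2795
ΣP(2003)Q(2003) = 4×97 + 11×165 = 388 + 1815 = 2203
link = 2795/2203 = 1.268724
Chained index = 100 × 1.000000 × 1.132875 × 1.268724 = 143.7306

143.73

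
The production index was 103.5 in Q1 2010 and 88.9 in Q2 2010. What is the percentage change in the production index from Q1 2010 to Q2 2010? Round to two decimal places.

-14.11%

Change = (88.9 − 103.5) / 103.5 × 100
       = -14.6 / 103.5 × 100 = -14.1063%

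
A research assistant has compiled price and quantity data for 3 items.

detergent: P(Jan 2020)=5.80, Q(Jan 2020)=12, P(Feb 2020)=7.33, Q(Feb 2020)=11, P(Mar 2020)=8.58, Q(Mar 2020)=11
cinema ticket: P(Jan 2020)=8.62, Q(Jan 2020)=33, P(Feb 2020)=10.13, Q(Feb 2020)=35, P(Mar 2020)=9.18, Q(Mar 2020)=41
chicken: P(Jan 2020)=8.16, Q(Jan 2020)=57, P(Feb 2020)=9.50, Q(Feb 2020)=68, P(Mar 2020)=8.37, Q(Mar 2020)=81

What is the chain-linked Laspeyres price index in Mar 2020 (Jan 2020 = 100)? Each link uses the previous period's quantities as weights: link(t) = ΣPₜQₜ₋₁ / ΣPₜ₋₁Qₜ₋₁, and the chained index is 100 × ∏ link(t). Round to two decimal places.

Link Jan 2020→Feb 2020:
ΣP(Feb 2020)Q(Jan 2020) = 7.33×12 + 10.13×33 + 9.50×57 = 87.96 + 334.29 + 541.5 = 963.75
ΣP(Jan 2020)Q(Jan 2020) = 5.80×12 + 8.62×33 + 8.16×57 = 69.6 + 284.46 + 465.12 = 819.18
link = 963.75/819.18 = 1.176481
Link Feb 2020→Mar 2020:
ΣP(Mar 2020)Q(Feb 2020) = 8.58×11 + 9.18×35 + 8.37×68 = 94.38 + 321.3 + 569.16 = 984.84
ΣP(Feb 2020)Q(Feb 2020) = 7.33×11 + 10.13×35 + 9.50×68 = 80.63 + 354.55 + 646 = 1081.18
link = 984.84/1081.18 = 0.910894
Chained index = 100 × 1.176481 × 0.910894 = 107.1649

107.16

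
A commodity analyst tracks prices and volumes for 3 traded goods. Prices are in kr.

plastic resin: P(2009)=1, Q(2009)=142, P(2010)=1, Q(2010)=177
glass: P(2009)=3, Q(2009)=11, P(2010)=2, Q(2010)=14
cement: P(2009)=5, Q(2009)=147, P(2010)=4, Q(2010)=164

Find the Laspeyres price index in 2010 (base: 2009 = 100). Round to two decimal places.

82.64

Laspeyres price index uses base-period quantities as weights.
ΣP(2010)·Q(2009) = 1×142 + 2×11 + 4×147 = 142 + 22 + 588 = 752
ΣP(2009)·Q(2009) = 1×142 + 3×11 + 5×147 = 142 + 33 + 735 = 910
Index = 752 / 910 × 100 = 82.6374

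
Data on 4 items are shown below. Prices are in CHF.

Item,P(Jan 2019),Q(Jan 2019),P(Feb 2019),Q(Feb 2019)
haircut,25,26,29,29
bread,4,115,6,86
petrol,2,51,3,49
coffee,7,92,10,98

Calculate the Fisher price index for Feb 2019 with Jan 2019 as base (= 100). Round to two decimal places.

Laspeyres component (base-period weights):
ΣP(Feb 2019)Q(Jan 2019) = 29×26 + 6×115 + 3×51 + 10×92 = 754 + 690 + 153 + 920 = 2517
ΣP(Jan 2019)Q(Jan 2019) = 25×26 + 4×115 + 2×51 + 7×92 = 650 + 460 + 102 + 644 = 1856
L = 2517 / 1856 × 100 = 135.6142
Paasche component (current-period weights):
ΣP(Feb 2019)Q(Feb 2019) = 29×29 + 6×86 + 3×49 + 10×98 = 841 + 516 + 147 + 980 = 2484
ΣP(Jan 2019)Q(Feb 2019) = 25×29 + 4×86 + 2×49 + 7×98 = 725 + 344 + 98 + 686 = 1853
P = 2484 / 1853 × 100 = 134.0529
Fisher = √(L × P) = √(135.6142 × 134.0529) = 134.8313

134.83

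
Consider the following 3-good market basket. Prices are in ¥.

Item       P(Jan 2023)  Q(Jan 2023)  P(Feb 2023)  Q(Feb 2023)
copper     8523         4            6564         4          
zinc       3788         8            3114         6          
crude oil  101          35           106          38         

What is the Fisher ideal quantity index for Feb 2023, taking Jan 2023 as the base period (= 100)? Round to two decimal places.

Laspeyres component (base-period weights):
ΣP(Jan 2023)Q(Feb 2023) = 8523×4 + 3788×6 + 101×38 = 34092 + 22728 + 3838 = 60658
ΣP(Jan 2023)Q(Jan 2023) = 8523×4 + 3788×8 + 101×35 = 34092 + 30304 + 3535 = 67931
L = 60658 / 67931 × 100 = 89.2935
Paasche component (current-period weights):
ΣP(Feb 2023)Q(Feb 2023) = 6564×4 + 3114×6 + 106×38 = 26256 + 18684 + 4028 = 48968
ΣP(Feb 2023)Q(Jan 2023) = 6564×4 + 3114×8 + 106×35 = 26256 + 24912 + 3710 = 54878
P = 48968 / 54878 × 100 = 89.2307
Fisher = √(L × P) = √(89.2935 × 89.2307) = 89.2621

89.26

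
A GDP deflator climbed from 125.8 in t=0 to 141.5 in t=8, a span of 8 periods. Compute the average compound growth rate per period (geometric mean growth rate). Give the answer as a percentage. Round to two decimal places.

1.48%

Growth factor = (141.5/125.8)^(1/8) = (1.124801)^(1/8) = 1.014809
Growth rate = 1.014809 − 1 = 0.014809 = 1.4809%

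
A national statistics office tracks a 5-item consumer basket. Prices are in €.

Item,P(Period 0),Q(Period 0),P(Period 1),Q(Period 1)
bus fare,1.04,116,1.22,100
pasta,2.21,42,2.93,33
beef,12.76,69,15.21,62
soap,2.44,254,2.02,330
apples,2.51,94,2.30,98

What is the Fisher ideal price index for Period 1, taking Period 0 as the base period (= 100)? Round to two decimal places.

103.25

Laspeyres component (base-period weights):
ΣP(Period 1)Q(Period 0) = 1.22×116 + 2.93×42 + 15.21×69 + 2.02×254 + 2.30×94 = 141.52 + 123.06 + 1049.49 + 513.08 + 216.2 = 2043.35
ΣP(Period 0)Q(Period 0) = 1.04×116 + 2.21×42 + 12.76×69 + 2.44×254 + 2.51×94 = 120.64 + 92.82 + 880.44 + 619.76 + 235.94 = 1949.6
L = 2043.35 / 1949.6 × 100 = 104.8087
Paasche component (current-period weights):
ΣP(Period 1)Q(Period 1) = 1.22×100 + 2.93×33 + 15.21×62 + 2.02×330 + 2.30×98 = 122 + 96.69 + 943.02 + 666.6 + 225.4 = 2053.71
ΣP(Period 0)Q(Period 1) = 1.04×100 + 2.21×33 + 12.76×62 + 2.44×330 + 2.51×98 = 104 + 72.93 + 791.12 + 805.2 + 245.98 = 2019.23
P = 2053.71 / 2019.23 × 100 = 101.7076
Fisher = √(L × P) = √(104.8087 × 101.7076) = 103.2465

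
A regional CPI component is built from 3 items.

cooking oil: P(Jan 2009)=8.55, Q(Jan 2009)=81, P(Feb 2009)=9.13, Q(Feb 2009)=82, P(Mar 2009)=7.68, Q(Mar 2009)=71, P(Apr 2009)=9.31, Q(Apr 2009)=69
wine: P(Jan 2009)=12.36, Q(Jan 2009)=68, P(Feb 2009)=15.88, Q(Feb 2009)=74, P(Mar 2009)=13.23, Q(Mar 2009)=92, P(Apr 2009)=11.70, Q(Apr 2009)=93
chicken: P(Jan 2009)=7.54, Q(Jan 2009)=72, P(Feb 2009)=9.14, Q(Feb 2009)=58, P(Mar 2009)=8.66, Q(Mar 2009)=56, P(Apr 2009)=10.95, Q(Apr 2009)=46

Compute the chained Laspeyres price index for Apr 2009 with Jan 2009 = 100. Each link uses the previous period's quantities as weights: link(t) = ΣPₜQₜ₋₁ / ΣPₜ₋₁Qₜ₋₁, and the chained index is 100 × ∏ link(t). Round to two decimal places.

107.38

Link Jan 2009→Feb 2009:
ΣP(Feb 2009)Q(Jan 2009) = 9.13×81 + 15.88×68 + 9.14×72 = 739.53 + 1079.84 + 658.08 = 2477.45
ΣP(Jan 2009)Q(Jan 2009) = 8.55×81 + 12.36×68 + 7.54×72 = 692.55 + 840.48 + 542.88 = 2075.91
link = 2477.45/2075.91 = 1.193428
Link Feb 2009→Mar 2009:
ΣP(Mar 2009)Q(Feb 2009) = 7.68×82 + 13.23×74 + 8.66×58 = 629.76 + 979.02 + 502.28 = 2111.06
ΣP(Feb 2009)Q(Feb 2009) = 9.13×82 + 15.88×74 + 9.14×58 = 748.66 + 1175.12 + 530.12 = 2453.9
link = 2111.06/2453.9 = 0.860288
Link Mar 2009→Apr 2009:
ΣP(Apr 2009)Q(Mar 2009) = 9.31×71 + 11.70×92 + 10.95×56 = 661.01 + 1076.4 + 613.2 = 2350.61
ΣP(Mar 2009)Q(Mar 2009) = 7.68×71 + 13.23×92 + 8.66×56 = 545.28 + 1217.16 + 484.96 = 2247.4
link = 2350.61/2247.4 = 1.045924
Chained index = 100 × 1.193428 × 0.860288 × 1.045924 = 107.3842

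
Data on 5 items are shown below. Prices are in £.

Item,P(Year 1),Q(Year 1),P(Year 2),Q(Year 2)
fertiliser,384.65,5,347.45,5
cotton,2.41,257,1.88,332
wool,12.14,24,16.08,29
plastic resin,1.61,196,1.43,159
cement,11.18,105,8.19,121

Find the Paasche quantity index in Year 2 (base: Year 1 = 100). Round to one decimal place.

Paasche quantity index uses current-period prices as weights.
ΣP(Year 2)·Q(Year 2) = 347.45×5 + 1.88×332 + 16.08×29 + 1.43×159 + 8.19×121 = 1737.25 + 624.16 + 466.32 + 227.37 + 990.99 = 4046.09
ΣP(Year 2)·Q(Year 1) = 347.45×5 + 1.88×257 + 16.08×24 + 1.43×196 + 8.19×105 = 1737.25 + 483.16 + 385.92 + 280.28 + 859.95 = 3746.56
Index = 4046.09 / 3746.56 × 100 = 107.9948

108.0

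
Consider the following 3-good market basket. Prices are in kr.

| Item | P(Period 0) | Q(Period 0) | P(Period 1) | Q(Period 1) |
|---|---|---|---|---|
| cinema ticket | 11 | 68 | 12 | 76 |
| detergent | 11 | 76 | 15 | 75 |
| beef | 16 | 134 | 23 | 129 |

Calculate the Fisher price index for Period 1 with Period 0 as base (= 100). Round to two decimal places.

134.74

Laspeyres component (base-period weights):
ΣP(Period 1)Q(Period 0) = 12×68 + 15×76 + 23×134 = 816 + 1140 + 3082 = 5038
ΣP(Period 0)Q(Period 0) = 11×68 + 11×76 + 16×134 = 748 + 836 + 2144 = 3728
L = 5038 / 3728 × 100 = 135.1395
Paasche component (current-period weights):
ΣP(Period 1)Q(Period 1) = 12×76 + 15×75 + 23×129 = 912 + 1125 + 2967 = 5004
ΣP(Period 0)Q(Period 1) = 11×76 + 11×75 + 16×129 = 836 + 825 + 2064 = 3725
P = 5004 / 3725 × 100 = 134.3356
Fisher = √(L × P) = √(135.1395 × 134.3356) = 134.7369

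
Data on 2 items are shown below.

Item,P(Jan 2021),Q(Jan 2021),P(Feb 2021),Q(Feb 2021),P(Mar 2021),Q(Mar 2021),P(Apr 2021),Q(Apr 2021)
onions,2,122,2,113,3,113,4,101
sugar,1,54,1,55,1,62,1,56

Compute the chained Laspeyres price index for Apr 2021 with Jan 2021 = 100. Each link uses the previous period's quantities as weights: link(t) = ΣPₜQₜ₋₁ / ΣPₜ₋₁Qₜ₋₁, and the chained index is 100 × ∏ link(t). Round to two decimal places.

Link Jan 2021→Feb 2021:
ΣP(Feb 2021)Q(Jan 2021) = 2×122 + 1×54 = 244 + 54 = 298
ΣP(Jan 2021)Q(Jan 2021) = 2×122 + 1×54 = 244 + 54 = 298
link = 298/298 = 1.000000
Link Feb 2021→Mar 2021:
ΣP(Mar 2021)Q(Feb 2021) = 3×113 + 1×55 = 339 + 55 = 394
ΣP(Feb 2021)Q(Feb 2021) = 2×113 + 1×55 = 226 + 55 = 281
link = 394/281 = 1.402135
Link Mar 2021→Apr 2021:
ΣP(Apr 2021)Q(Mar 2021) = 4×113 + 1×62 = 452 + 62 = 514
ΣP(Mar 2021)Q(Mar 2021) = 3×113 + 1×62 = 339 + 62 = 401
link = 514/401 = 1.281796
Chained index = 100 × 1.000000 × 1.402135 × 1.281796 = 179.7251

179.73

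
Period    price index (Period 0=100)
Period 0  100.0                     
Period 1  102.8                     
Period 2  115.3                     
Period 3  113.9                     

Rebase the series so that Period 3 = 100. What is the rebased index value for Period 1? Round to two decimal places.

90.25

Rebased(Period 1) = 102.8 / 113.9 × 100 = 90.2546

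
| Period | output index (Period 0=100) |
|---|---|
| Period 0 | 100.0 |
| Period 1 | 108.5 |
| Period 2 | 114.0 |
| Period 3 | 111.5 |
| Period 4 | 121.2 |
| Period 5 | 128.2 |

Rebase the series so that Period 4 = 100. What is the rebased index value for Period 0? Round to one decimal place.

82.5

Rebased(Period 0) = 100.0 / 121.2 × 100 = 82.5083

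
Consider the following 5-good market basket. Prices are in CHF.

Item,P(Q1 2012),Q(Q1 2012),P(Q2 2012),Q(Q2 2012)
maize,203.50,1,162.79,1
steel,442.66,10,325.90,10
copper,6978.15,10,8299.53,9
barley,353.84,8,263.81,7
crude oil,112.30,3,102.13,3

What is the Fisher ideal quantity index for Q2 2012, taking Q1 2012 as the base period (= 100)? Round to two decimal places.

Laspeyres component (base-period weights):
ΣP(Q1 2012)Q(Q2 2012) = 203.50×1 + 442.66×10 + 6978.15×9 + 353.84×7 + 112.30×3 = 203.5 + 4426.6 + 62803.35 + 2476.88 + 336.9 = 70247.23
ΣP(Q1 2012)Q(Q1 2012) = 203.50×1 + 442.66×10 + 6978.15×10 + 353.84×8 + 112.30×3 = 203.5 + 4426.6 + 69781.5 + 2830.72 + 336.9 = 77579.22
L = 70247.23 / 77579.22 × 100 = 90.5490
Paasche component (current-period weights):
ΣP(Q2 2012)Q(Q2 2012) = 162.79×1 + 325.90×10 + 8299.53×9 + 263.81×7 + 102.13×3 = 162.79 + 3259 + 74695.77 + 1846.67 + 306.39 = 80270.62
ΣP(Q2 2012)Q(Q1 2012) = 162.79×1 + 325.90×10 + 8299.53×10 + 263.81×8 + 102.13×3 = 162.79 + 3259 + 82995.3 + 2110.48 + 306.39 = 88833.96
P = 80270.62 / 88833.96 × 100 = 90.3603
Fisher = √(L × P) = √(90.5490 × 90.3603) = 90.4546

90.45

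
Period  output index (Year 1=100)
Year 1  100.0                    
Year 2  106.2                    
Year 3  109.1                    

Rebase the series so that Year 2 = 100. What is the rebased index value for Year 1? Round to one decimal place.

Rebased(Year 1) = 100.0 / 106.2 × 100 = 94.1620

94.2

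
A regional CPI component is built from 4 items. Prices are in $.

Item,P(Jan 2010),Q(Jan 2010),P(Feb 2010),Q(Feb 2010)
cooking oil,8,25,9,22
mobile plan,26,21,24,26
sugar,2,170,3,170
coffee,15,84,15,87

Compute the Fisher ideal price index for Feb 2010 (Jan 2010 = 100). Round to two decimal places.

106.06

Laspeyres component (base-period weights):
ΣP(Feb 2010)Q(Jan 2010) = 9×25 + 24×21 + 3×170 + 15×84 = 225 + 504 + 510 + 1260 = 2499
ΣP(Jan 2010)Q(Jan 2010) = 8×25 + 26×21 + 2×170 + 15×84 = 200 + 546 + 340 + 1260 = 2346
L = 2499 / 2346 × 100 = 106.5217
Paasche component (current-period weights):
ΣP(Feb 2010)Q(Feb 2010) = 9×22 + 24×26 + 3×170 + 15×87 = 198 + 624 + 510 + 1305 = 2637
ΣP(Jan 2010)Q(Feb 2010) = 8×22 + 26×26 + 2×170 + 15×87 = 176 + 676 + 340 + 1305 = 2497
P = 2637 / 2497 × 100 = 105.6067
Fisher = √(L × P) = √(106.5217 × 105.6067) = 106.0632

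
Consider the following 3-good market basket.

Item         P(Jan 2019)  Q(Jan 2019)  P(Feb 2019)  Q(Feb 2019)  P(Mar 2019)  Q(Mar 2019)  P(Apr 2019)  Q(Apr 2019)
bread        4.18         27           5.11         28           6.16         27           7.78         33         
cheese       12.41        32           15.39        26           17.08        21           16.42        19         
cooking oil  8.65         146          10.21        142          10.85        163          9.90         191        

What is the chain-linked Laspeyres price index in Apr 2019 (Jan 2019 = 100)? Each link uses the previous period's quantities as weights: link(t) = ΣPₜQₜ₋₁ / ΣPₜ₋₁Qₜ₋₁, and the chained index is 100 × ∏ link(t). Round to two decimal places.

122.44

Link Jan 2019→Feb 2019:
ΣP(Feb 2019)Q(Jan 2019) = 5.11×27 + 15.39×32 + 10.21×146 = 137.97 + 492.48 + 1490.66 = 2121.11
ΣP(Jan 2019)Q(Jan 2019) = 4.18×27 + 12.41×32 + 8.65×146 = 112.86 + 397.12 + 1262.9 = 1772.88
link = 2121.11/1772.88 = 1.196421
Link Feb 2019→Mar 2019:
ΣP(Mar 2019)Q(Feb 2019) = 6.16×28 + 17.08×26 + 10.85×142 = 172.48 + 444.08 + 1540.7 = 2157.26
ΣP(Feb 2019)Q(Feb 2019) = 5.11×28 + 15.39×26 + 10.21×142 = 143.08 + 400.14 + 1449.82 = 1993.04
link = 2157.26/1993.04 = 1.082397
Link Mar 2019→Apr 2019:
ΣP(Apr 2019)Q(Mar 2019) = 7.78×27 + 16.42×21 + 9.90×163 = 210.06 + 344.82 + 1613.7 = 2168.58
ΣP(Mar 2019)Q(Mar 2019) = 6.16×27 + 17.08×21 + 10.85×163 = 166.32 + 358.68 + 1768.55 = 2293.55
link = 2168.58/2293.55 = 0.945512
Chained index = 100 × 1.196421 × 1.082397 × 0.945512 = 122.4440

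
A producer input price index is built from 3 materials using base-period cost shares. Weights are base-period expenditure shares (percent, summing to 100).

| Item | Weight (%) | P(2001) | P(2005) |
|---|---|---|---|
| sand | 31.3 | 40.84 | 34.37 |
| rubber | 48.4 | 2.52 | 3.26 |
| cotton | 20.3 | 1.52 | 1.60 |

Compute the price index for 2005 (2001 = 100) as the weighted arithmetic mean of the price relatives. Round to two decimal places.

sand: 31.3 × (34.37/40.84) = 31.3 × 0.841577 = 26.3414
rubber: 48.4 × (3.26/2.52) = 48.4 × 1.293651 = 62.6127
cotton: 20.3 × (1.60/1.52) = 20.3 × 1.052632 = 21.3684
Index = Σ wᵢ·(p₁ᵢ/p₀ᵢ) = 26.3414 + 62.6127 + 21.3684 = 110.3225

110.32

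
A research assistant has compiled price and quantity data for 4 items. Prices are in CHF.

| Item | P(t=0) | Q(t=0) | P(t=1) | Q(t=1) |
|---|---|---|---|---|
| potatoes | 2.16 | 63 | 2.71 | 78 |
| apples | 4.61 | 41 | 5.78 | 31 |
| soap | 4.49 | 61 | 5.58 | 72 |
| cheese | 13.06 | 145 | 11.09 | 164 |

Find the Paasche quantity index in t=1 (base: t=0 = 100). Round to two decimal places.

110.82

Paasche quantity index uses current-period prices as weights.
ΣP(t=1)·Q(t=1) = 2.71×78 + 5.78×31 + 5.58×72 + 11.09×164 = 211.38 + 179.18 + 401.76 + 1818.76 = 2611.08
ΣP(t=1)·Q(t=0) = 2.71×63 + 5.78×41 + 5.58×61 + 11.09×145 = 170.73 + 236.98 + 340.38 + 1608.05 = 2356.14
Index = 2611.08 / 2356.14 × 100 = 110.8202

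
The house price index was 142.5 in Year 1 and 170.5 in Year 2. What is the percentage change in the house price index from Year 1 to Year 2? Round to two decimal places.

19.65%

Change = (170.5 − 142.5) / 142.5 × 100
       = 28.0 / 142.5 × 100 = 19.6491%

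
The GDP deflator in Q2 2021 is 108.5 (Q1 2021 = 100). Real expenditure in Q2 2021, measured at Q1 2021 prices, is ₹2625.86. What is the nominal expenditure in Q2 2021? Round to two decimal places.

2849.06

Nominal = Real × (Index/100) = 2625.86 × (108.5/100)
        = 2625.86 × 1.085 = 2849.0581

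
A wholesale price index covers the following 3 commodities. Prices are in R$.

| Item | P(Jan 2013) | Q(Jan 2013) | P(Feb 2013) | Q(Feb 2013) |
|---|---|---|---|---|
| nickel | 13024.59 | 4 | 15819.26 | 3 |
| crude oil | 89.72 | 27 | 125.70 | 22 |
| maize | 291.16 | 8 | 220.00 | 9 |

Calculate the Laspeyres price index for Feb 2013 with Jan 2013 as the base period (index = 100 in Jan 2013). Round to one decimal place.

Laspeyres price index uses base-period quantities as weights.
ΣP(Feb 2013)·Q(Jan 2013) = 15819.26×4 + 125.70×27 + 220.00×8 = 63277.04 + 3393.9 + 1760 = 68430.94
ΣP(Jan 2013)·Q(Jan 2013) = 13024.59×4 + 89.72×27 + 291.16×8 = 52098.36 + 2422.44 + 2329.28 = 56850.08
Index = 68430.94 / 56850.08 × 100 = 120.3709

120.4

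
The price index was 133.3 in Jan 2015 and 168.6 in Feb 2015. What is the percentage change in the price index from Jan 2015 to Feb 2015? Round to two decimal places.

26.48%

Change = (168.6 − 133.3) / 133.3 × 100
       = 35.3 / 133.3 × 100 = 26.4816%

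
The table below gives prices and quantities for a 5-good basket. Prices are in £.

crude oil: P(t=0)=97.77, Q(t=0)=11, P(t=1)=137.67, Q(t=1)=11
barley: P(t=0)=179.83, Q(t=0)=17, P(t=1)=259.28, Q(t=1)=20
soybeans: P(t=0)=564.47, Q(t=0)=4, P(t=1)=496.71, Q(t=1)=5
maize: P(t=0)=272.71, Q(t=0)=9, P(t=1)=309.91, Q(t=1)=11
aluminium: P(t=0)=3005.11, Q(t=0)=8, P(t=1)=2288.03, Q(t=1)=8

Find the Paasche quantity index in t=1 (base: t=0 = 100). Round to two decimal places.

106.53

Paasche quantity index uses current-period prices as weights.
ΣP(t=1)·Q(t=1) = 137.67×11 + 259.28×20 + 496.71×5 + 309.91×11 + 2288.03×8 = 1514.37 + 5185.6 + 2483.55 + 3409.01 + 18304.24 = 30896.77
ΣP(t=1)·Q(t=0) = 137.67×11 + 259.28×17 + 496.71×4 + 309.91×9 + 2288.03×8 = 1514.37 + 4407.76 + 1986.84 + 2789.19 + 18304.24 = 29002.4
Index = 30896.77 / 29002.4 × 100 = 106.5318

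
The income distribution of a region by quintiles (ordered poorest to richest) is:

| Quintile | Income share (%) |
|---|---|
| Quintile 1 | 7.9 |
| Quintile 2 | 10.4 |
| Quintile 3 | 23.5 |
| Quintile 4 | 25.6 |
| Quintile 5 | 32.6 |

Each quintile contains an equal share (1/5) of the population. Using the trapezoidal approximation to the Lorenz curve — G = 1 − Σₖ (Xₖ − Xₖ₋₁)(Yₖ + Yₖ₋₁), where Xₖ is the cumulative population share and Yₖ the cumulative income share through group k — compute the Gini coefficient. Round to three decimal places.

0.258

Cumulative income shares Yₖ: 0.0790, 0.1830, 0.4180, 0.6740, 1.0000
Σ (Xₖ−Xₖ₋₁)(Yₖ+Yₖ₋₁) = (1/5)(0.0790+0.0000) + (1/5)(0.1830+0.0790) + (1/5)(0.4180+0.1830) + (1/5)(0.6740+0.4180) + (1/5)(1.0000+0.6740)
  = 0.0158 + 0.0524 + 0.1202 + 0.2184 + 0.3348 = 0.7416
G = 1 − 0.7416 = 0.2584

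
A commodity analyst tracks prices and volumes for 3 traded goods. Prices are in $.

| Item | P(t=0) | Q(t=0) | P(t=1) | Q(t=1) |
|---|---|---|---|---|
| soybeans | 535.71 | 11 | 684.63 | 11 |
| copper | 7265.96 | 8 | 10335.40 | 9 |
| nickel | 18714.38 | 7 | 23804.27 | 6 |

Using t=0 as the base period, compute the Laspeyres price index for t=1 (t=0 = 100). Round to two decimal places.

131.70

Laspeyres price index uses base-period quantities as weights.
ΣP(t=1)·Q(t=0) = 684.63×11 + 10335.40×8 + 23804.27×7 = 7530.93 + 82683.2 + 166629.89 = 256844.02
ΣP(t=0)·Q(t=0) = 535.71×11 + 7265.96×8 + 18714.38×7 = 5892.81 + 58127.68 + 131000.66 = 195021.15
Index = 256844.02 / 195021.15 × 100 = 131.7006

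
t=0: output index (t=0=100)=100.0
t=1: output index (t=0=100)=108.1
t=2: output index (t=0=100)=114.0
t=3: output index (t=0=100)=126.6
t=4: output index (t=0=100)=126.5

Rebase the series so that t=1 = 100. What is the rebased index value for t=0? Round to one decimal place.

92.5

Rebased(t=0) = 100.0 / 108.1 × 100 = 92.5069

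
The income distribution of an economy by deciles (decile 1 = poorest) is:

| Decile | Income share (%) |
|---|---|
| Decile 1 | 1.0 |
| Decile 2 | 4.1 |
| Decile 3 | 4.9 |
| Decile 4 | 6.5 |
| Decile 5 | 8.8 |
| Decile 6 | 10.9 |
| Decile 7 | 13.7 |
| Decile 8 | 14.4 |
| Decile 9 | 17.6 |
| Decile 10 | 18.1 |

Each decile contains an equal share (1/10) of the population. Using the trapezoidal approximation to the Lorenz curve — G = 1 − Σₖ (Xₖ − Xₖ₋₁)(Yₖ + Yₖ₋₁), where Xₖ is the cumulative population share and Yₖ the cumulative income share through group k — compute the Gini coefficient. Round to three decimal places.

0.320

Cumulative income shares Yₖ: 0.0100, 0.0510, 0.1000, 0.1650, 0.2530, 0.3620, 0.4990, 0.6430, 0.8190, 1.0000
Σ (Xₖ−Xₖ₋₁)(Yₖ+Yₖ₋₁) = (1/10)(0.0100+0.0000) + (1/10)(0.0510+0.0100) + (1/10)(0.1000+0.0510) + (1/10)(0.1650+0.1000) + (1/10)(0.2530+0.1650) + (1/10)(0.3620+0.2530) + (1/10)(0.4990+0.3620) + (1/10)(0.6430+0.4990) + (1/10)(0.8190+0.6430) + (1/10)(1.0000+0.8190)
  = 0.0010 + 0.0061 + 0.0151 + 0.0265 + 0.0418 + 0.0615 + 0.0861 + 0.1142 + 0.1462 + 0.1819 = 0.6804
G = 1 − 0.6804 = 0.3196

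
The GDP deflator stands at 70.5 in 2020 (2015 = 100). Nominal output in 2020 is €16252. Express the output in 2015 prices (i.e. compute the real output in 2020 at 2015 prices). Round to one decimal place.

Real = Nominal ÷ (Index/100) = 16252 ÷ (70.5/100)
     = 16252 ÷ 0.705 = 23052.4823

23052.5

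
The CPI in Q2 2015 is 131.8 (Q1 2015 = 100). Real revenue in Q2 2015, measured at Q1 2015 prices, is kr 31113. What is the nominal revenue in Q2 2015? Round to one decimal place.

Nominal = Real × (Index/100) = 31113 × (131.8/100)
        = 31113 × 1.318 = 41006.9340

41006.9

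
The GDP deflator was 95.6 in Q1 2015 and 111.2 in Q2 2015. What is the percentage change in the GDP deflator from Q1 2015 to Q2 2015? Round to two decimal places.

16.32%

Change = (111.2 − 95.6) / 95.6 × 100
       = 15.6 / 95.6 × 100 = 16.3180%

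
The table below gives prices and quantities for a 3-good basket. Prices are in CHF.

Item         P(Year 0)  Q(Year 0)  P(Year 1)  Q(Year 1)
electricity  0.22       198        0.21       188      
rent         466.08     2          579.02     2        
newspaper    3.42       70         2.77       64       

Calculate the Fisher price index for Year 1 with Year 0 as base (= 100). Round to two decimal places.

114.99

Laspeyres component (base-period weights):
ΣP(Year 1)Q(Year 0) = 0.21×198 + 579.02×2 + 2.77×70 = 41.58 + 1158.04 + 193.9 = 1393.52
ΣP(Year 0)Q(Year 0) = 0.22×198 + 466.08×2 + 3.42×70 = 43.56 + 932.16 + 239.4 = 1215.12
L = 1393.52 / 1215.12 × 100 = 114.6817
Paasche component (current-period weights):
ΣP(Year 1)Q(Year 1) = 0.21×188 + 579.02×2 + 2.77×64 = 39.48 + 1158.04 + 177.28 = 1374.8
ΣP(Year 0)Q(Year 1) = 0.22×188 + 466.08×2 + 3.42×64 = 41.36 + 932.16 + 218.88 = 1192.4
P = 1374.8 / 1192.4 × 100 = 115.2969
Fisher = √(L × P) = √(114.6817 × 115.2969) = 114.9889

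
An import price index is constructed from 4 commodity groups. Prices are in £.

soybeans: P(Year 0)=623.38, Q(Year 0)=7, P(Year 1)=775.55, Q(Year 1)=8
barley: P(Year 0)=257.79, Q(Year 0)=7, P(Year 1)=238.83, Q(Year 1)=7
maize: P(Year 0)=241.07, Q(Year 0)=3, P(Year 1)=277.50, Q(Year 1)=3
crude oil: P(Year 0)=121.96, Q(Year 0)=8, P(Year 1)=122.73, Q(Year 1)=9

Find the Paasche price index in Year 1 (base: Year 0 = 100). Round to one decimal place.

Paasche price index uses current-period quantities as weights.
ΣP(Year 1)·Q(Year 1) = 775.55×8 + 238.83×7 + 277.50×3 + 122.73×9 = 6204.4 + 1671.81 + 832.5 + 1104.57 = 9813.28
ΣP(Year 0)·Q(Year 1) = 623.38×8 + 257.79×7 + 241.07×3 + 121.96×9 = 4987.04 + 1804.53 + 723.21 + 1097.64 = 8612.42
Index = 9813.28 / 8612.42 × 100 = 113.9434

113.9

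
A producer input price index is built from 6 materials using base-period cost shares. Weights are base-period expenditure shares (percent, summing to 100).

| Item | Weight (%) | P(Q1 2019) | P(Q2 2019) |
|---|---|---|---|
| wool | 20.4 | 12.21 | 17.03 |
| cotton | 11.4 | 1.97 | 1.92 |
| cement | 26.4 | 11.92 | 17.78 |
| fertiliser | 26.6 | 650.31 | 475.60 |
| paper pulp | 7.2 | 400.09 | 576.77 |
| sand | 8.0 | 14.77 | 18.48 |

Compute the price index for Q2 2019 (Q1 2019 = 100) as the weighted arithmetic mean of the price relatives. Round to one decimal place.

118.8

wool: 20.4 × (17.03/12.21) = 20.4 × 1.394758 = 28.4531
cotton: 11.4 × (1.92/1.97) = 11.4 × 0.974619 = 11.1107
cement: 26.4 × (17.78/11.92) = 26.4 × 1.491611 = 39.3785
fertiliser: 26.6 × (475.60/650.31) = 26.6 × 0.731344 = 19.4537
paper pulp: 7.2 × (576.77/400.09) = 7.2 × 1.441601 = 10.3795
sand: 8.0 × (18.48/14.77) = 8.0 × 1.251185 = 10.0095
Index = Σ wᵢ·(p₁ᵢ/p₀ᵢ) = 28.4531 + 11.1107 + 39.3785 + 19.4537 + 10.3795 + 10.0095 = 118.7850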